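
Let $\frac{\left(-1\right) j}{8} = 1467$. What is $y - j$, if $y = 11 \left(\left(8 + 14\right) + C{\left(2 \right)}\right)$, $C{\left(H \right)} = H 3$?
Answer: $12044$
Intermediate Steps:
$C{\left(H \right)} = 3 H$
$j = -11736$ ($j = \left(-8\right) 1467 = -11736$)
$y = 308$ ($y = 11 \left(\left(8 + 14\right) + 3 \cdot 2\right) = 11 \left(22 + 6\right) = 11 \cdot 28 = 308$)
$y - j = 308 - -11736 = 308 + 11736 = 12044$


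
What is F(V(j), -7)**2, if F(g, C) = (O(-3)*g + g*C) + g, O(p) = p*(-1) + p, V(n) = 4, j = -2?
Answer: 576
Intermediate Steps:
O(p) = 0 (O(p) = -p + p = 0)
F(g, C) = g + C*g (F(g, C) = (0*g + g*C) + g = (0 + C*g) + g = C*g + g = g + C*g)
F(V(j), -7)**2 = (4*(1 - 7))**2 = (4*(-6))**2 = (-24)**2 = 576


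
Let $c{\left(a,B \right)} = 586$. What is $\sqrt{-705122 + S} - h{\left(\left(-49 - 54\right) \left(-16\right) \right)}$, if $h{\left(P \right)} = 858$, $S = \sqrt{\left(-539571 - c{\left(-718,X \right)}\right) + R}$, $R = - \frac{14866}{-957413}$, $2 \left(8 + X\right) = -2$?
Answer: $-858 + \frac{\sqrt{-646342785098758418 + 4787065 i \sqrt{19805172423192467}}}{957413} \approx -857.56 + 839.72 i$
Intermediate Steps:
$X = -9$ ($X = -8 + \frac{1}{2} \left(-2\right) = -8 - 1 = -9$)
$R = \frac{14866}{957413}$ ($R = \left(-14866\right) \left(- \frac{1}{957413}\right) = \frac{14866}{957413} \approx 0.015527$)
$S = \frac{5 i \sqrt{19805172423192467}}{957413}$ ($S = \sqrt{\left(-539571 - 586\right) + \frac{14866}{957413}} = \sqrt{-540157 + \frac{14866}{957413}} = \sqrt{- \frac{517153318975}{957413}} = \frac{5 i \sqrt{19805172423192467}}{957413} \approx 734.95 i$)
$\sqrt{-705122 + S} - h{\left(\left(-49 - 54\right) \left(-16\right) \right)} = \sqrt{-705122 + \frac{5 i \sqrt{19805172423192467}}{957413}} - 858 = -858 + \sqrt{-705122 + \frac{5 i \sqrt{19805172423192467}}{957413}}$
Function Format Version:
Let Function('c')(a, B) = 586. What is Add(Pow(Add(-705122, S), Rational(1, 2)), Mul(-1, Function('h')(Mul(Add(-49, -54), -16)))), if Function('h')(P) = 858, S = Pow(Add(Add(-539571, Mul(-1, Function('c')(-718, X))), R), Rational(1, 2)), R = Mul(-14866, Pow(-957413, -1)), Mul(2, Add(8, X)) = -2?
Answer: Add(-858, Mul(Rational(1, 957413), Pow(Add(-646342785098758418, Mul(4787065, I, Pow(19805172423192467, Rational(1, 2)))), Rational(1, 2)))) ≈ Add(-857.56, Mul(839.72, I))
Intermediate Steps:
X = -9 (X = Add(-8, Mul(Rational(1, 2), -2)) = Add(-8, -1) = -9)
R = Rational(14866, 957413) (R = Mul(-14866, Rational(-1, 957413)) = Rational(14866, 957413) ≈ 0.015527)
S = Mul(Rational(5, 957413), I, Pow(19805172423192467, Rational(1, 2))) (S = Pow(Add(Add(-539571, Mul(-1, 586)), Rational(14866, 957413)), Rational(1, 2)) = Pow(Add(Add(-539571, -586), Rational(14866, 957413)), Rational(1, 2)) = Pow(Add(-540157, Rational(14866, 957413)), Rational(1, 2)) = Pow(Rational(-517153318975, 957413), Rational(1, 2)) = Mul(Rational(5, 957413), I, Pow(19805172423192467, Rational(1, 2))) ≈ Mul(734.95, I))
Add(Pow(Add(-705122, S), Rational(1, 2)), Mul(-1, Function('h')(Mul(Add(-49, -54), -16)))) = Add(Pow(Add(-705122, Mul(Rational(5, 957413), I, Pow(19805172423192467, Rational(1, 2)))), Rational(1, 2)), Mul(-1, 858)) = Add(Pow(Add(-705122, Mul(Rational(5, 957413), I, Pow(19805172423192467, Rational(1, 2)))), Rational(1, 2)), -858) = Add(-858, Pow(Add(-705122, Mul(Rational(5, 957413), I, Pow(19805172423192467, Rational(1, 2)))), Rational(1, 2)))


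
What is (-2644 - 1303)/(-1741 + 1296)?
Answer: 3947/445 ≈ 8.8697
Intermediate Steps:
(-2644 - 1303)/(-1741 + 1296) = -3947/(-445) = -3947*(-1/445) = 3947/445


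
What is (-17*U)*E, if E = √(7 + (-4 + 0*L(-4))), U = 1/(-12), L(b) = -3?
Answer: 17*√3/12 ≈ 2.4537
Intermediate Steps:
U = -1/12 ≈ -0.083333
E = √3 (E = √(7 + (-4 + 0*(-3))) = √(7 + (-4 + 0)) = √(7 - 4) = √3 ≈ 1.7320)
(-17*U)*E = (-17*(-1/12))*√3 = 17*√3/12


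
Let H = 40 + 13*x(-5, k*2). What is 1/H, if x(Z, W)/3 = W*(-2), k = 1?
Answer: -1/116 ≈ -0.0086207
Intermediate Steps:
x(Z, W) = -6*W (x(Z, W) = 3*(W*(-2)) = 3*(-2*W) = -6*W)
H = -116 (H = 40 + 13*(-6*2) = 40 + 13*(-12) = 40 - 156 = -116)
1/H = 1/(-116) = -1/116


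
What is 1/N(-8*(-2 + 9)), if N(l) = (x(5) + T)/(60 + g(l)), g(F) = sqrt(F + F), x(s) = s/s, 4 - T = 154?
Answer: -60/149 - 4*I*sqrt(7)/149 ≈ -0.40268 - 0.071027*I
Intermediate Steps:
T = -150 (T = 4 - 1*154 = 4 - 154 = -150)
x(s) = 1
g(F) = sqrt(2)*sqrt(F) (g(F) = sqrt(2*F) = sqrt(2)*sqrt(F))
N(l) = -149/(60 + sqrt(2)*sqrt(l)) (N(l) = (1 - 150)/(60 + sqrt(2)*sqrt(l)) = -149/(60 + sqrt(2)*sqrt(l)))
1/N(-8*(-2 + 9)) = 1/(-149/(60 + sqrt(2)*sqrt(-8*(-2 + 9)))) = 1/(-149/(60 + sqrt(2)*sqrt(-8*7))) = 1/(-149/(60 + sqrt(2)*sqrt(-56))) = 1/(-149/(60 + sqrt(2)*(2*I*sqrt(14)))) = 1/(-149/(60 + 4*I*sqrt(7))) = -60/149 - 4*I*sqrt(7)/149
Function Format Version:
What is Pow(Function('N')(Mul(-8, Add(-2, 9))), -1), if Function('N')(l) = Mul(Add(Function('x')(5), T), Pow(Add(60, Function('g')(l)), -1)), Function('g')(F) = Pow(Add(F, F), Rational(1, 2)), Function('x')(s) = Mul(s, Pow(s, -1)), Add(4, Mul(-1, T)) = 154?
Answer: Add(Rational(-60, 149), Mul(Rational(-4, 149), I, Pow(7, Rational(1, 2)))) ≈ Add(-0.40268, Mul(-0.071027, I))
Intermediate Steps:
T = -150 (T = Add(4, Mul(-1, 154)) = Add(4, -154) = -150)
Function('x')(s) = 1
Function('g')(F) = Mul(Pow(2, Rational(1, 2)), Pow(F, Rational(1, 2))) (Function('g')(F) = Pow(Mul(2, F), Rational(1, 2)) = Mul(Pow(2, Rational(1, 2)), Pow(F, Rational(1, 2))))
Function('N')(l) = Mul(-149, Pow(Add(60, Mul(Pow(2, Rational(1, 2)), Pow(l, Rational(1, 2)))), -1)) (Function('N')(l) = Mul(Add(1, -150), Pow(Add(60, Mul(Pow(2, Rational(1, 2)), Pow(l, Rational(1, 2)))), -1)) = Mul(-149, Pow(Add(60, Mul(Pow(2, Rational(1, 2)), Pow(l, Rational(1, 2)))), -1)))
Pow(Function('N')(Mul(-8, Add(-2, 9))), -1) = Pow(Mul(-149, Pow(Add(60, Mul(Pow(2, Rational(1, 2)), Pow(Mul(-8, Add(-2, 9)), Rational(1, 2)))), -1)), -1) = Pow(Mul(-149, Pow(Add(60, Mul(Pow(2, Rational(1, 2)), Pow(Mul(-8, 7), Rational(1, 2)))), -1)), -1) = Pow(Mul(-149, Pow(Add(60, Mul(Pow(2, Rational(1, 2)), Pow(-56, Rational(1, 2)))), -1)), -1) = Pow(Mul(-149, Pow(Add(60, Mul(Pow(2, Rational(1, 2)), Mul(2, I, Pow(14, Rational(1, 2))))), -1)), -1) = Pow(Mul(-149, Pow(Add(60, Mul(4, I, Pow(7, Rational(1, 2)))), -1)), -1) = Add(Rational(-60, 149), Mul(Rational(-4, 149), I, Pow(7, Rational(1, 2))))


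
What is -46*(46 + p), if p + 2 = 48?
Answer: -4232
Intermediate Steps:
p = 46 (p = -2 + 48 = 46)
-46*(46 + p) = -46*(46 + 46) = -46*92 = -4232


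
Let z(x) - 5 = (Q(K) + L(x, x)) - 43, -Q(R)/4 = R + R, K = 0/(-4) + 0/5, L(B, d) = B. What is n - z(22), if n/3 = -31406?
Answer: -94202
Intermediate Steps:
n = -94218 (n = 3*(-31406) = -94218)
K = 0 (K = 0*(-¼) + 0*(⅕) = 0 + 0 = 0)
Q(R) = -8*R (Q(R) = -4*(R + R) = -8*R)
z(x) = -38 + x (z(x) = 5 + ((-8*0 + x) - 43) = 5 + ((0 + x) - 43) = 5 + (x - 43) = 5 + (-43 + x) = -38 + x)
n - z(22) = -94218 - (-38 + 22) = -94218 - 1*(-16) = -94218 + 16 = -94202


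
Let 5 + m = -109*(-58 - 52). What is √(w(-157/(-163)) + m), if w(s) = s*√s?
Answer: √(318429465 + 157*√25591)/163 ≈ 109.48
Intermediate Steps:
w(s) = s^(3/2)
m = 11985 (m = -5 - 109*(-58 - 52) = -5 - 109*(-110) = -5 + 11990 = 11985)
√(w(-157/(-163)) + m) = √((-157/(-163))^(3/2) + 11985) = √((-157*(-1/163))^(3/2) + 11985) = √((157/163)^(3/2) + 11985) = √(157*√25591/26569 + 11985) = √(11985 + 157*√25591/26569)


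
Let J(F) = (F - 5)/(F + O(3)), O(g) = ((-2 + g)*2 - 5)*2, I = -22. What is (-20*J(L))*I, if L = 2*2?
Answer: 220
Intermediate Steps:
O(g) = -18 + 4*g (O(g) = ((-4 + 2*g) - 5)*2 = (-9 + 2*g)*2 = -18 + 4*g)
L = 4
J(F) = (-5 + F)/(-6 + F) (J(F) = (F - 5)/(F + (-18 + 4*3)) = (-5 + F)/(F + (-18 + 12)) = (-5 + F)/(F - 6) = (-5 + F)/(-6 + F))
(-20*J(L))*I = -20*(-5 + 4)/(-6 + 4)*(-22) = -20*(-1)/(-2)*(-22) = -(-10)*(-1)*(-22) = -20*1/2*(-22) = -10*(-22) = 220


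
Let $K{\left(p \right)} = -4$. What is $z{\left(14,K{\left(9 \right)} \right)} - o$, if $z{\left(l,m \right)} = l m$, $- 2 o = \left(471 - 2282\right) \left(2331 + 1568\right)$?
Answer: $- \frac{7061201}{2} \approx -3.5306 \cdot 10^{6}$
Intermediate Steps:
$o = \frac{7061089}{2}$ ($o = - \frac{\left(471 - 2282\right) \left(2331 + 1568\right)}{2} = - \frac{\left(-1811\right) 3899}{2} = \left(- \frac{1}{2}\right) \left(-7061089\right) = \frac{7061089}{2} \approx 3.5305 \cdot 10^{6}$)
$z{\left(14,K{\left(9 \right)} \right)} - o = 14 \left(-4\right) - \frac{7061089}{2} = -56 - \frac{7061089}{2} = - \frac{7061201}{2}$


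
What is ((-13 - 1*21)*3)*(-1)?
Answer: 102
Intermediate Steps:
((-13 - 1*21)*3)*(-1) = ((-13 - 21)*3)*(-1) = -34*3*(-1) = -102*(-1) = 102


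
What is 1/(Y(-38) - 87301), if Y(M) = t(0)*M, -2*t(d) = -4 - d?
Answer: -1/87377 ≈ -1.1445e-5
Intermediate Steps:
t(d) = 2 + d/2 (t(d) = -(-4 - d)/2 = 2 + d/2)
Y(M) = 2*M (Y(M) = (2 + (½)*0)*M = (2 + 0)*M = 2*M)
1/(Y(-38) - 87301) = 1/(2*(-38) - 87301) = 1/(-76 - 87301) = 1/(-87377) = -1/87377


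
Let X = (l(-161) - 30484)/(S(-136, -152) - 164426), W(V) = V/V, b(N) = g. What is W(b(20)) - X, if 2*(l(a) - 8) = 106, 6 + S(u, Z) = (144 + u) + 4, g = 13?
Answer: 133997/164420 ≈ 0.81497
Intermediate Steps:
S(u, Z) = 142 + u (S(u, Z) = -6 + ((144 + u) + 4) = -6 + (148 + u) = 142 + u)
b(N) = 13
W(V) = 1
l(a) = 61 (l(a) = 8 + (½)*106 = 8 + 53 = 61)
X = 30423/164420 (X = (61 - 30484)/((142 - 136) - 164426) = -30423/(6 - 164426) = -30423/(-164420) = -30423*(-1/164420) = 30423/164420 ≈ 0.18503)
W(b(20)) - X = 1 - 1*30423/164420 = 1 - 30423/164420 = 133997/164420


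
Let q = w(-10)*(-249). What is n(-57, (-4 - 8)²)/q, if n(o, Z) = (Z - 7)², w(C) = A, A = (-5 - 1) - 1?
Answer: 18769/1743 ≈ 10.768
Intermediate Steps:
A = -7 (A = -6 - 1 = -7)
w(C) = -7
q = 1743 (q = -7*(-249) = 1743)
n(o, Z) = (-7 + Z)²
n(-57, (-4 - 8)²)/q = (-7 + (-4 - 8)²)²/1743 = (-7 + (-12)²)²*(1/1743) = (-7 + 144)²*(1/1743) = 137²*(1/1743) = 18769*(1/1743) = 18769/1743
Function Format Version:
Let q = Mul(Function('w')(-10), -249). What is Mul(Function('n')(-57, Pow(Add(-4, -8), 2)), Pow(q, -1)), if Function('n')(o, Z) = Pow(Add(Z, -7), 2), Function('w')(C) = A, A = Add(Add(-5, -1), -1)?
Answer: Rational(18769, 1743) ≈ 10.768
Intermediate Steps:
A = -7 (A = Add(-6, -1) = -7)
Function('w')(C) = -7
q = 1743 (q = Mul(-7, -249) = 1743)
Function('n')(o, Z) = Pow(Add(-7, Z), 2)
Mul(Function('n')(-57, Pow(Add(-4, -8), 2)), Pow(q, -1)) = Mul(Pow(Add(-7, Pow(Add(-4, -8), 2)), 2), Pow(1743, -1)) = Mul(Pow(Add(-7, Pow(-12, 2)), 2), Rational(1, 1743)) = Mul(Pow(Add(-7, 144), 2), Rational(1, 1743)) = Mul(Pow(137, 2), Rational(1, 1743)) = Mul(18769, Rational(1, 1743)) = Rational(18769, 1743)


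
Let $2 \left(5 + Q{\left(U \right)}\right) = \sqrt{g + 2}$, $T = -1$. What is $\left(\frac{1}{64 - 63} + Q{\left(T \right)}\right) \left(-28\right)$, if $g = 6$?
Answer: $112 - 28 \sqrt{2} \approx 72.402$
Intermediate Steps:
$Q{\left(U \right)} = -5 + \sqrt{2}$ ($Q{\left(U \right)} = -5 + \frac{\sqrt{6 + 2}}{2} = -5 + \frac{\sqrt{8}}{2} = -5 + \frac{2 \sqrt{2}}{2} = -5 + \sqrt{2}$)
$\left(\frac{1}{64 - 63} + Q{\left(T \right)}\right) \left(-28\right) = \left(\frac{1}{64 - 63} - \left(5 - \sqrt{2}\right)\right) \left(-28\right) = \left(1^{-1} - \left(5 - \sqrt{2}\right)\right) \left(-28\right) = \left(1 - \left(5 - \sqrt{2}\right)\right) \left(-28\right) = \left(-4 + \sqrt{2}\right) \left(-28\right) = 112 - 28 \sqrt{2}$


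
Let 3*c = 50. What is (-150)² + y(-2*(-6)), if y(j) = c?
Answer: 67550/3 ≈ 22517.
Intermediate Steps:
c = 50/3 (c = (⅓)*50 = 50/3 ≈ 16.667)
y(j) = 50/3
(-150)² + y(-2*(-6)) = (-150)² + 50/3 = 22500 + 50/3 = 67550/3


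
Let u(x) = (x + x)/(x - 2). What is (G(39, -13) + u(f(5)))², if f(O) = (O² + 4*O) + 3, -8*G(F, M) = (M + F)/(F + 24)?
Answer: 139169209/33593616 ≈ 4.1427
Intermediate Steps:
G(F, M) = -(F + M)/(8*(24 + F)) (G(F, M) = -(M + F)/(8*(F + 24)) = -(F + M)/(8*(24 + F)))
f(O) = 3 + O² + 4*O
u(x) = 2*x/(-2 + x) (u(x) = (2*x)/(-2 + x) = 2*x/(-2 + x))
(G(39, -13) + u(f(5)))² = ((-1*39 - 1*(-13))/(8*(24 + 39)) + 2*(3 + 5² + 4*5)/(-2 + (3 + 5² + 4*5)))² = ((⅛)*(-39 + 13)/63 + 2*(3 + 25 + 20)/(-2 + (3 + 25 + 20)))² = ((⅛)*(1/63)*(-26) + 2*48/(-2 + 48))² = (-13/252 + 2*48/46)² = (-13/252 + 2*48*(1/46))² = (-13/252 + 48/23)² = (11797/5796)² = 139169209/33593616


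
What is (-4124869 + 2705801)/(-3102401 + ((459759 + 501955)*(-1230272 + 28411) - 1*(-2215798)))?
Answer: 1419068/1155847436357 ≈ 1.2277e-6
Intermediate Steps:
(-4124869 + 2705801)/(-3102401 + ((459759 + 501955)*(-1230272 + 28411) - 1*(-2215798))) = -1419068/(-3102401 + (961714*(-1201861) + 2215798)) = -1419068/(-3102401 + (-1155846549754 + 2215798)) = -1419068/(-3102401 - 1155844333956) = -1419068/(-1155847436357) = -1419068*(-1/1155847436357) = 1419068/1155847436357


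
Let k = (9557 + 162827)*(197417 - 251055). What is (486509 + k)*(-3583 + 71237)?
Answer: -625518497960882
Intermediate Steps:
k = -9246332992 (k = 172384*(-53638) = -9246332992)
(486509 + k)*(-3583 + 71237) = (486509 - 9246332992)*(-3583 + 71237) = -9245846483*67654 = -625518497960882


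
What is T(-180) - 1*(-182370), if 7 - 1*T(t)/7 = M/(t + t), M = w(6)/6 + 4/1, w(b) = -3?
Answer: 131341729/720 ≈ 1.8242e+5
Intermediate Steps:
M = 7/2 (M = -3/6 + 4/1 = -3*⅙ + 4*1 = -½ + 4 = 7/2 ≈ 3.5000)
T(t) = 49 - 49/(4*t) (T(t) = 49 - 7*7/((t + t)*2) = 49 - 7*7/((2*t)*2) = 49 - 7*1/(2*t)*7/2 = 49 - 49/(4*t))
T(-180) - 1*(-182370) = (49 - 49/4/(-180)) - 1*(-182370) = (49 - 49/4*(-1/180)) + 182370 = (49 + 49/720) + 182370 = 35329/720 + 182370 = 131341729/720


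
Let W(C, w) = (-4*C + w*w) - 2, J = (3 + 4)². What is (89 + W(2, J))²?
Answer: 6150400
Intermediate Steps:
J = 49 (J = 7² = 49)
W(C, w) = -2 + w² - 4*C (W(C, w) = (-4*C + w²) - 2 = (w² - 4*C) - 2 = -2 + w² - 4*C)
(89 + W(2, J))² = (89 + (-2 + 49² - 4*2))² = (89 + (-2 + 2401 - 8))² = (89 + 2391)² = 2480² = 6150400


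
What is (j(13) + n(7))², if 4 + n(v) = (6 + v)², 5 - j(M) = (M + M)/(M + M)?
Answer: 28561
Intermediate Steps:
j(M) = 4 (j(M) = 5 - (M + M)/(M + M) = 5 - 2*M/(2*M) = 5 - 2*M*1/(2*M) = 5 - 1*1 = 5 - 1 = 4)
n(v) = -4 + (6 + v)²
(j(13) + n(7))² = (4 + (-4 + (6 + 7)²))² = (4 + (-4 + 13²))² = (4 + (-4 + 169))² = (4 + 165)² = 169² = 28561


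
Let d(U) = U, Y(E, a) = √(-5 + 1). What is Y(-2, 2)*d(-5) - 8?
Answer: -8 - 10*I ≈ -8.0 - 10.0*I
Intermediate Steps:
Y(E, a) = 2*I (Y(E, a) = √(-4) = 2*I)
Y(-2, 2)*d(-5) - 8 = (2*I)*(-5) - 8 = -10*I - 8 = -8 - 10*I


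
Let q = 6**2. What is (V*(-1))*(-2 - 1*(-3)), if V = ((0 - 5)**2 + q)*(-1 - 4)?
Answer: 305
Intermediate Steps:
q = 36
V = -305 (V = ((0 - 5)**2 + 36)*(-1 - 4) = ((-5)**2 + 36)*(-5) = (25 + 36)*(-5) = 61*(-5) = -305)
(V*(-1))*(-2 - 1*(-3)) = (-305*(-1))*(-2 - 1*(-3)) = 305*(-2 + 3) = 305*1 = 305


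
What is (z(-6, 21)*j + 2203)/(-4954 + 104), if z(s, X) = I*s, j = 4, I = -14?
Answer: -2539/4850 ≈ -0.52351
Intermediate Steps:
z(s, X) = -14*s
(z(-6, 21)*j + 2203)/(-4954 + 104) = (-14*(-6)*4 + 2203)/(-4954 + 104) = (84*4 + 2203)/(-4850) = (336 + 2203)*(-1/4850) = 2539*(-1/4850) = -2539/4850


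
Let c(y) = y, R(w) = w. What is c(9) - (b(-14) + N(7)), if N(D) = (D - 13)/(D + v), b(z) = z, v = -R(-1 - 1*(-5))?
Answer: 25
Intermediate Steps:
v = -4 (v = -(-1 - 1*(-5)) = -(-1 + 5) = -1*4 = -4)
N(D) = (-13 + D)/(-4 + D) (N(D) = (D - 13)/(D - 4) = (-13 + D)/(-4 + D))
c(9) - (b(-14) + N(7)) = 9 - (-14 + (-13 + 7)/(-4 + 7)) = 9 - (-14 - 6/3) = 9 - (-14 + (1/3)*(-6)) = 9 - (-14 - 2) = 9 - 1*(-16) = 9 + 16 = 25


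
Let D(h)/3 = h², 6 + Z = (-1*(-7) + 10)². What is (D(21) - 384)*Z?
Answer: 265737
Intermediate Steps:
Z = 283 (Z = -6 + (-1*(-7) + 10)² = -6 + (7 + 10)² = -6 + 17² = -6 + 289 = 283)
D(h) = 3*h²
(D(21) - 384)*Z = (3*21² - 384)*283 = (3*441 - 384)*283 = (1323 - 384)*283 = 939*283 = 265737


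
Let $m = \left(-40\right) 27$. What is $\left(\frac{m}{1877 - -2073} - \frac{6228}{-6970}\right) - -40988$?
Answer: $\frac{2256956390}{55063} \approx 40989.0$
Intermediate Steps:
$m = -1080$
$\left(\frac{m}{1877 - -2073} - \frac{6228}{-6970}\right) - -40988 = \left(- \frac{1080}{1877 - -2073} - \frac{6228}{-6970}\right) - -40988 = \left(- \frac{1080}{1877 + 2073} - - \frac{3114}{3485}\right) + 40988 = \left(- \frac{1080}{3950} + \frac{3114}{3485}\right) + 40988 = \left(\left(-1080\right) \frac{1}{3950} + \frac{3114}{3485}\right) + 40988 = \left(- \frac{108}{395} + \frac{3114}{3485}\right) + 40988 = \frac{34146}{55063} + 40988 = \frac{2256956390}{55063}$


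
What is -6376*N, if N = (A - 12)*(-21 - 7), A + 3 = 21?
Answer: 1071168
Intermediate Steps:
A = 18 (A = -3 + 21 = 18)
N = -168 (N = (18 - 12)*(-21 - 7) = 6*(-28) = -168)
-6376*N = -6376*(-168) = 1071168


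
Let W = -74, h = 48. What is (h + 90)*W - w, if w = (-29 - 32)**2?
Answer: -13933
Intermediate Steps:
w = 3721 (w = (-61)**2 = 3721)
(h + 90)*W - w = (48 + 90)*(-74) - 1*3721 = 138*(-74) - 3721 = -10212 - 3721 = -13933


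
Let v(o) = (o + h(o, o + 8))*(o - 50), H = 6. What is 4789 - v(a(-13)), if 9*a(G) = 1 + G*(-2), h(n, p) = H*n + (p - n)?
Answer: 6152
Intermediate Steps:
h(n, p) = p + 5*n (h(n, p) = 6*n + (p - n) = p + 5*n)
a(G) = ⅑ - 2*G/9 (a(G) = (1 + G*(-2))/9 = (1 - 2*G)/9 = ⅑ - 2*G/9)
v(o) = (-50 + o)*(8 + 7*o) (v(o) = (o + ((o + 8) + 5*o))*(o - 50) = (o + ((8 + o) + 5*o))*(-50 + o) = (o + (8 + 6*o))*(-50 + o) = (8 + 7*o)*(-50 + o) = (-50 + o)*(8 + 7*o))
4789 - v(a(-13)) = 4789 - (-400 - 342*(⅑ - 2/9*(-13)) + 7*(⅑ - 2/9*(-13))²) = 4789 - (-400 - 342*(⅑ + 26/9) + 7*(⅑ + 26/9)²) = 4789 - (-400 - 342*3 + 7*3²) = 4789 - (-400 - 1026 + 7*9) = 4789 - (-400 - 1026 + 63) = 4789 - 1*(-1363) = 4789 + 1363 = 6152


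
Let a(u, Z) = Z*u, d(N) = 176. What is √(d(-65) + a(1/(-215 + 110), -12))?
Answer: 2*√53935/35 ≈ 13.271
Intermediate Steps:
√(d(-65) + a(1/(-215 + 110), -12)) = √(176 - 12/(-215 + 110)) = √(176 - 12/(-105)) = √(176 - 12*(-1/105)) = √(176 + 4/35) = √(6164/35) = 2*√53935/35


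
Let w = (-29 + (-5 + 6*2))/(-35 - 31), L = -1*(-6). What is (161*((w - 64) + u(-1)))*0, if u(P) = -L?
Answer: 0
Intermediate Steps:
L = 6
u(P) = -6 (u(P) = -1*6 = -6)
w = 1/3 (w = (-29 + (-5 + 12))/(-66) = (-29 + 7)*(-1/66) = -22*(-1/66) = 1/3 ≈ 0.33333)
(161*((w - 64) + u(-1)))*0 = (161*((1/3 - 64) - 6))*0 = (161*(-191/3 - 6))*0 = (161*(-209/3))*0 = -33649/3*0 = 0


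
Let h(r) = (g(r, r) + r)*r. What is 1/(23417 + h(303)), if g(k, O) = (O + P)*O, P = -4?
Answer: 1/27566117 ≈ 3.6276e-8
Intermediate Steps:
g(k, O) = O*(-4 + O) (g(k, O) = (O - 4)*O = (-4 + O)*O = O*(-4 + O))
h(r) = r*(r + r*(-4 + r)) (h(r) = (r*(-4 + r) + r)*r = (r + r*(-4 + r))*r = r*(r + r*(-4 + r)))
1/(23417 + h(303)) = 1/(23417 + 303²*(-3 + 303)) = 1/(23417 + 91809*300) = 1/(23417 + 27542700) = 1/27566117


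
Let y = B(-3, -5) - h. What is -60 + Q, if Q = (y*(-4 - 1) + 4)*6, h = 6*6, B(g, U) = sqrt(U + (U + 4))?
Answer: 1044 - 30*I*sqrt(6) ≈ 1044.0 - 73.485*I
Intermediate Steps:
B(g, U) = sqrt(4 + 2*U) (B(g, U) = sqrt(U + (4 + U)) = sqrt(4 + 2*U))
h = 36
y = -36 + I*sqrt(6) (y = sqrt(4 + 2*(-5)) - 1*36 = sqrt(4 - 10) - 36 = sqrt(-6) - 36 = I*sqrt(6) - 36 = -36 + I*sqrt(6) ≈ -36.0 + 2.4495*I)
Q = 1104 - 30*I*sqrt(6) (Q = ((-36 + I*sqrt(6))*(-4 - 1) + 4)*6 = ((-36 + I*sqrt(6))*(-5) + 4)*6 = ((180 - 5*I*sqrt(6)) + 4)*6 = (184 - 5*I*sqrt(6))*6 = 1104 - 30*I*sqrt(6) ≈ 1104.0 - 73.485*I)
-60 + Q = -60 + (1104 - 30*I*sqrt(6)) = 1044 - 30*I*sqrt(6)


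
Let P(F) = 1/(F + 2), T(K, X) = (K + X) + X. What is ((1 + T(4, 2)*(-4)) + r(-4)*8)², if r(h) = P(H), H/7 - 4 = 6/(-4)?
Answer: 1423249/1521 ≈ 935.73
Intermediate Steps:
H = 35/2 (H = 28 + 7*(6/(-4)) = 28 + 7*(6*(-¼)) = 28 + 7*(-3/2) = 28 - 21/2 = 35/2 ≈ 17.500)
T(K, X) = K + 2*X
P(F) = 1/(2 + F)
r(h) = 2/39 (r(h) = 1/(2 + 35/2) = 1/(39/2) = 2/39)
((1 + T(4, 2)*(-4)) + r(-4)*8)² = ((1 + (4 + 2*2)*(-4)) + (2/39)*8)² = ((1 + (4 + 4)*(-4)) + 16/39)² = ((1 + 8*(-4)) + 16/39)² = ((1 - 32) + 16/39)² = (-31 + 16/39)² = (-1193/39)² = 1423249/1521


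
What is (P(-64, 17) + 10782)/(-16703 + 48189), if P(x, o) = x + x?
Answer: 761/2249 ≈ 0.33837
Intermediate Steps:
P(x, o) = 2*x
(P(-64, 17) + 10782)/(-16703 + 48189) = (2*(-64) + 10782)/(-16703 + 48189) = (-128 + 10782)/31486 = 10654*(1/31486) = 761/2249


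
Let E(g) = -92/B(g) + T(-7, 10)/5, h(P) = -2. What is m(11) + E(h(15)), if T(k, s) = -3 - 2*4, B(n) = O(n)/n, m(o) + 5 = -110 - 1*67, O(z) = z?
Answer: -1381/5 ≈ -276.20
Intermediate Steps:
m(o) = -182 (m(o) = -5 + (-110 - 1*67) = -5 + (-110 - 67) = -5 - 177 = -182)
B(n) = 1 (B(n) = n/n = 1)
T(k, s) = -11 (T(k, s) = -3 - 8 = -11)
E(g) = -471/5 (E(g) = -92/1 - 11/5 = -92*1 - 11*⅕ = -92 - 11/5 = -471/5)
m(11) + E(h(15)) = -182 - 471/5 = -1381/5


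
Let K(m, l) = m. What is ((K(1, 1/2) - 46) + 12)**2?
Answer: 1089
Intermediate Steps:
((K(1, 1/2) - 46) + 12)**2 = ((1 - 46) + 12)**2 = (-45 + 12)**2 = (-33)**2 = 1089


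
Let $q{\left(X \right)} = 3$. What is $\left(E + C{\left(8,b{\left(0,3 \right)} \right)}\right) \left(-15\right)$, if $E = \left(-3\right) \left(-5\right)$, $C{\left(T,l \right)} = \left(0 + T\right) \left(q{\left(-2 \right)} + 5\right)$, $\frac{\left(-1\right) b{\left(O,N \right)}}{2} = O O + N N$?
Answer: $-1185$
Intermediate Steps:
$b{\left(O,N \right)} = - 2 N^{2} - 2 O^{2}$ ($b{\left(O,N \right)} = - 2 \left(O O + N N\right) = - 2 \left(O^{2} + N^{2}\right) = - 2 \left(N^{2} + O^{2}\right) = - 2 N^{2} - 2 O^{2}$)
$C{\left(T,l \right)} = 8 T$ ($C{\left(T,l \right)} = \left(0 + T\right) \left(3 + 5\right) = T 8 = 8 T$)
$E = 15$
$\left(E + C{\left(8,b{\left(0,3 \right)} \right)}\right) \left(-15\right) = \left(15 + 8 \cdot 8\right) \left(-15\right) = \left(15 + 64\right) \left(-15\right) = 79 \left(-15\right) = -1185$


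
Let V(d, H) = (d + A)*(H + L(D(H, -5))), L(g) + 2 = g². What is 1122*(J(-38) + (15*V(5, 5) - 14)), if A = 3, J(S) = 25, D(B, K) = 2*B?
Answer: 13880262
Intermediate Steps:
L(g) = -2 + g²
V(d, H) = (3 + d)*(-2 + H + 4*H²) (V(d, H) = (d + 3)*(H + (-2 + (2*H)²)) = (3 + d)*(H + (-2 + 4*H²)) = (3 + d)*(-2 + H + 4*H²))
1122*(J(-38) + (15*V(5, 5) - 14)) = 1122*(25 + (15*(-6 + 3*5 + 12*5² + 5*5 + 2*5*(-1 + 2*5²)) - 14)) = 1122*(25 + (15*(-6 + 15 + 12*25 + 25 + 2*5*(-1 + 2*25)) - 14)) = 1122*(25 + (15*(-6 + 15 + 300 + 25 + 2*5*(-1 + 50)) - 14)) = 1122*(25 + (15*(-6 + 15 + 300 + 25 + 2*5*49) - 14)) = 1122*(25 + (15*(-6 + 15 + 300 + 25 + 490) - 14)) = 1122*(25 + (15*824 - 14)) = 1122*(25 + (12360 - 14)) = 1122*(25 + 12346) = 1122*12371 = 13880262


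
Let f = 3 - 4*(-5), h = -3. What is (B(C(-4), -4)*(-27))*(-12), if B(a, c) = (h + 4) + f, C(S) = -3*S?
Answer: 7776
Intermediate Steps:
f = 23 (f = 3 + 20 = 23)
B(a, c) = 24 (B(a, c) = (-3 + 4) + 23 = 1 + 23 = 24)
(B(C(-4), -4)*(-27))*(-12) = (24*(-27))*(-12) = -648*(-12) = 7776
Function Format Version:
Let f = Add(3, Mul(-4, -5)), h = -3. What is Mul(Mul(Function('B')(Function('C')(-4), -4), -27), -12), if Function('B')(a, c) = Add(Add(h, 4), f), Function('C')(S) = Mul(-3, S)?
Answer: 7776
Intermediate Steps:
f = 23 (f = Add(3, 20) = 23)
Function('B')(a, c) = 24 (Function('B')(a, c) = Add(Add(-3, 4), 23) = Add(1, 23) = 24)
Mul(Mul(Function('B')(Function('C')(-4), -4), -27), -12) = Mul(Mul(24, -27), -12) = Mul(-648, -12) = 7776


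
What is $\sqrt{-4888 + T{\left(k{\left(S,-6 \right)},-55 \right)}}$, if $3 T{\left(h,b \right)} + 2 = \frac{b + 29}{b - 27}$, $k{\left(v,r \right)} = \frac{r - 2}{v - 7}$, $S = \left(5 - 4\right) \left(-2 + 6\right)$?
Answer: $\frac{i \sqrt{8217671}}{41} \approx 69.918 i$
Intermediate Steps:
$S = 4$ ($S = 1 \cdot 4 = 4$)
$k{\left(v,r \right)} = \frac{-2 + r}{-7 + v}$
$T{\left(h,b \right)} = - \frac{2}{3} + \frac{29 + b}{3 \left(-27 + b\right)}$ ($T{\left(h,b \right)} = - \frac{2}{3} + \frac{\left(b + 29\right) \frac{1}{b - 27}}{3} = - \frac{2}{3} + \frac{\left(29 + b\right) \frac{1}{-27 + b}}{3} = - \frac{2}{3} + \frac{\frac{1}{-27 + b} \left(29 + b\right)}{3} = - \frac{2}{3} + \frac{29 + b}{3 \left(-27 + b\right)}$)
$\sqrt{-4888 + T{\left(k{\left(S,-6 \right)},-55 \right)}} = \sqrt{-4888 + \frac{83 - -55}{3 \left(-27 - 55\right)}} = \sqrt{-4888 + \frac{83 + 55}{3 \left(-82\right)}} = \sqrt{-4888 + \frac{1}{3} \left(- \frac{1}{82}\right) 138} = \sqrt{-4888 - \frac{23}{41}} = \sqrt{- \frac{200431}{41}} = \frac{i \sqrt{8217671}}{41}$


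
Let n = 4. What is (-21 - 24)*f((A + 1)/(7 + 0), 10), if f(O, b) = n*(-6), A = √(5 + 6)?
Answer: 1080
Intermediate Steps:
A = √11 ≈ 3.3166
f(O, b) = -24 (f(O, b) = 4*(-6) = -24)
(-21 - 24)*f((A + 1)/(7 + 0), 10) = (-21 - 24)*(-24) = -45*(-24) = 1080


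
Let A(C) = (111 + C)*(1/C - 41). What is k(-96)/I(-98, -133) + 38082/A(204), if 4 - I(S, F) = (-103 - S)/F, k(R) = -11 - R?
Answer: 167889873/9073855 ≈ 18.503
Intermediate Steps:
I(S, F) = 4 - (-103 - S)/F
A(C) = (-41 + 1/C)*(111 + C) (A(C) = (111 + C)*(-41 + 1/C) = (-41 + 1/C)*(111 + C))
k(-96)/I(-98, -133) + 38082/A(204) = (-11 - 1*(-96))/(((103 - 98 + 4*(-133))/(-133))) + 38082/(-4550 - 41*204 + 111/204) = (-11 + 96)/((-(103 - 98 - 532)/133)) + 38082/(-4550 - 8364 + 111*(1/204)) = 85/((-1/133*(-527))) + 38082/(-4550 - 8364 + 37/68) = 85/(527/133) + 38082/(-878115/68) = 85*(133/527) + 38082*(-68/878115) = 665/31 - 863192/292705 = 167889873/9073855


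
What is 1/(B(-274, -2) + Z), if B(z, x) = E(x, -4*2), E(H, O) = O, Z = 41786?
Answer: 1/41778 ≈ 2.3936e-5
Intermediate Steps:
B(z, x) = -8 (B(z, x) = -4*2 = -8)
1/(B(-274, -2) + Z) = 1/(-8 + 41786) = 1/41778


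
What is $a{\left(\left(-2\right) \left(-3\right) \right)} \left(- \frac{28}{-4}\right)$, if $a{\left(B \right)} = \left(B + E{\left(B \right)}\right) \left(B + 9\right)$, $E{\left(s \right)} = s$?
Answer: $1260$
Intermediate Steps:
$a{\left(B \right)} = 2 B \left(9 + B\right)$ ($a{\left(B \right)} = \left(B + B\right) \left(B + 9\right) = 2 B \left(9 + B\right)$)
$a{\left(\left(-2\right) \left(-3\right) \right)} \left(- \frac{28}{-4}\right) = 2 \left(\left(-2\right) \left(-3\right)\right) \left(9 - -6\right) \left(- \frac{28}{-4}\right) = 2 \cdot 6 \left(9 + 6\right) \left(\left(-28\right) \left(- \frac{1}{4}\right)\right) = 2 \cdot 6 \cdot 15 \cdot 7 = 180 \cdot 7 = 1260$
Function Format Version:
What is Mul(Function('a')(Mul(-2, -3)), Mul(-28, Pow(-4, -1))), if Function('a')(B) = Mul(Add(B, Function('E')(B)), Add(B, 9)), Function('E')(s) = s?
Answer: 1260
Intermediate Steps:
Function('a')(B) = Mul(2, B, Add(9, B)) (Function('a')(B) = Mul(Add(B, B), Add(B, 9)) = Mul(Mul(2, B), Add(9, B)) = Mul(2, B, Add(9, B)))
Mul(Function('a')(Mul(-2, -3)), Mul(-28, Pow(-4, -1))) = Mul(Mul(2, Mul(-2, -3), Add(9, Mul(-2, -3))), Mul(-28, Pow(-4, -1))) = Mul(Mul(2, 6, Add(9, 6)), Mul(-28, Rational(-1, 4))) = Mul(Mul(2, 6, 15), 7) = Mul(180, 7) = 1260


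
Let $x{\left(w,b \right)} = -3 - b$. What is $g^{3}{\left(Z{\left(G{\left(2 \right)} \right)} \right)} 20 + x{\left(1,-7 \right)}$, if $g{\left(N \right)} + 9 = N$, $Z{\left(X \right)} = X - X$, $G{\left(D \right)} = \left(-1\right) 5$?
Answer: $-14576$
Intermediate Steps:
$G{\left(D \right)} = -5$
$Z{\left(X \right)} = 0$
$g{\left(N \right)} = -9 + N$
$g^{3}{\left(Z{\left(G{\left(2 \right)} \right)} \right)} 20 + x{\left(1,-7 \right)} = \left(-9 + 0\right)^{3} \cdot 20 - -4 = \left(-9\right)^{3} \cdot 20 + \left(-3 + 7\right) = \left(-729\right) 20 + 4 = -14580 + 4 = -14576$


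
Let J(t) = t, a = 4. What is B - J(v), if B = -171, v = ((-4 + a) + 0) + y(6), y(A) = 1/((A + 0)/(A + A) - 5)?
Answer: -1537/9 ≈ -170.78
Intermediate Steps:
y(A) = -2/9 (y(A) = 1/(A/((2*A)) - 5) = 1/(A*(1/(2*A)) - 5) = 1/(1/2 - 5) = 1/(-9/2) = -2/9)
v = -2/9 (v = ((-4 + 4) + 0) - 2/9 = (0 + 0) - 2/9 = 0 - 2/9 = -2/9 ≈ -0.22222)
B - J(v) = -171 - 1*(-2/9) = -171 + 2/9 = -1537/9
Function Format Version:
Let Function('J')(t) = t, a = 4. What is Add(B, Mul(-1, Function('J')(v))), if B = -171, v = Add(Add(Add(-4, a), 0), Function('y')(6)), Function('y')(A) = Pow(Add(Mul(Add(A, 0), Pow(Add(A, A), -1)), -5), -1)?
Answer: Rational(-1537, 9) ≈ -170.78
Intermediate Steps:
Function('y')(A) = Rational(-2, 9) (Function('y')(A) = Pow(Add(Mul(A, Pow(Mul(2, A), -1)), -5), -1) = Pow(Add(Mul(A, Mul(Rational(1, 2), Pow(A, -1))), -5), -1) = Pow(Add(Rational(1, 2), -5), -1) = Pow(Rational(-9, 2), -1) = Rational(-2, 9))
v = Rational(-2, 9) (v = Add(Add(Add(-4, 4), 0), Rational(-2, 9)) = Add(Add(0, 0), Rational(-2, 9)) = Add(0, Rational(-2, 9)) = Rational(-2, 9) ≈ -0.22222)
Add(B, Mul(-1, Function('J')(v))) = Add(-171, Mul(-1, Rational(-2, 9))) = Add(-171, Rational(2, 9)) = Rational(-1537, 9)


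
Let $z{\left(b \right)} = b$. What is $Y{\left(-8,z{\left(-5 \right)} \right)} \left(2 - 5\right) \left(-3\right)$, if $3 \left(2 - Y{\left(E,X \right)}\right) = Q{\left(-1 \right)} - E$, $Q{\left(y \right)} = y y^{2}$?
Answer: $-3$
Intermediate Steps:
$Q{\left(y \right)} = y^{3}$
$Y{\left(E,X \right)} = \frac{7}{3} + \frac{E}{3}$ ($Y{\left(E,X \right)} = 2 - \frac{\left(-1\right)^{3} - E}{3} = 2 - \frac{-1 - E}{3} = 2 + \left(\frac{1}{3} + \frac{E}{3}\right) = \frac{7}{3} + \frac{E}{3}$)
$Y{\left(-8,z{\left(-5 \right)} \right)} \left(2 - 5\right) \left(-3\right) = \left(\frac{7}{3} + \frac{1}{3} \left(-8\right)\right) \left(2 - 5\right) \left(-3\right) = \left(\frac{7}{3} - \frac{8}{3}\right) \left(\left(-3\right) \left(-3\right)\right) = \left(- \frac{1}{3}\right) 9 = -3$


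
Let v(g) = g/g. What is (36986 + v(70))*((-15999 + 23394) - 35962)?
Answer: -1056607629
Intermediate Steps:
v(g) = 1
(36986 + v(70))*((-15999 + 23394) - 35962) = (36986 + 1)*((-15999 + 23394) - 35962) = 36987*(7395 - 35962) = 36987*(-28567) = -1056607629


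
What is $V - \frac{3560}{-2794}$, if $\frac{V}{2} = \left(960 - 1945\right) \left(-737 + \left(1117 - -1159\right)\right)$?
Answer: $- \frac{4235464730}{1397} \approx -3.0318 \cdot 10^{6}$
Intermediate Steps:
$V = -3031830$ ($V = 2 \left(960 - 1945\right) \left(-737 + \left(1117 - -1159\right)\right) = 2 \left(- 985 \left(-737 + \left(1117 + 1159\right)\right)\right) = 2 \left(- 985 \left(-737 + 2276\right)\right) = 2 \left(\left(-985\right) 1539\right) = 2 \left(-1515915\right) = -3031830$)
$V - \frac{3560}{-2794} = -3031830 - \frac{3560}{-2794} = -3031830 - - \frac{1780}{1397} = -3031830 + \frac{1780}{1397} = - \frac{4235464730}{1397}$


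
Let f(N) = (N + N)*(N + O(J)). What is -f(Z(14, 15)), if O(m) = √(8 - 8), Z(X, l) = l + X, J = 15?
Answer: -1682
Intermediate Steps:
Z(X, l) = X + l
O(m) = 0 (O(m) = √0 = 0)
f(N) = 2*N² (f(N) = (N + N)*(N + 0) = (2*N)*N = 2*N²)
-f(Z(14, 15)) = -2*(14 + 15)² = -2*29² = -2*841 = -1*1682 = -1682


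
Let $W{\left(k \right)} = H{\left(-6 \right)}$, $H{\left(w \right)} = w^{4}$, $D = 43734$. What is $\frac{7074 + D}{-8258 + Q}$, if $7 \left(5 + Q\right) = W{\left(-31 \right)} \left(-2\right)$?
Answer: $- \frac{355656}{60433} \approx -5.8851$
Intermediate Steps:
$W{\left(k \right)} = 1296$ ($W{\left(k \right)} = \left(-6\right)^{4} = 1296$)
$Q = - \frac{2627}{7}$ ($Q = -5 + \frac{1296 \left(-2\right)}{7} = -5 + \frac{1}{7} \left(-2592\right) = -5 - \frac{2592}{7} = - \frac{2627}{7} \approx -375.29$)
$\frac{7074 + D}{-8258 + Q} = \frac{7074 + 43734}{-8258 - \frac{2627}{7}} = \frac{50808}{- \frac{60433}{7}} = 50808 \left(- \frac{7}{60433}\right) = - \frac{355656}{60433}$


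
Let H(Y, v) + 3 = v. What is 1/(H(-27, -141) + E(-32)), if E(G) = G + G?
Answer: -1/208 ≈ -0.0048077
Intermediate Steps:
H(Y, v) = -3 + v
E(G) = 2*G
1/(H(-27, -141) + E(-32)) = 1/((-3 - 141) + 2*(-32)) = 1/(-144 - 64) = 1/(-208) = -1/208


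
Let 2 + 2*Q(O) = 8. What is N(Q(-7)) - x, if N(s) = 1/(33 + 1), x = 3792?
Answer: -128927/34 ≈ -3792.0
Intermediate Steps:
Q(O) = 3 (Q(O) = -1 + (½)*8 = -1 + 4 = 3)
N(s) = 1/34
N(Q(-7)) - x = 1/34 - 1*3792 = 1/34 - 3792 = -128927/34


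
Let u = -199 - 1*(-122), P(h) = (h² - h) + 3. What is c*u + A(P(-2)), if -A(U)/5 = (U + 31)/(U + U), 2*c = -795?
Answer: 550735/18 ≈ 30596.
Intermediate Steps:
c = -795/2 (c = (½)*(-795) = -795/2 ≈ -397.50)
P(h) = 3 + h² - h
u = -77 (u = -199 + 122 = -77)
A(U) = -5*(31 + U)/(2*U) (A(U) = -5*(U + 31)/(U + U) = -5*(31 + U)/(2*U))
c*u + A(P(-2)) = -795/2*(-77) + 5*(-31 - (3 + (-2)² - 1*(-2)))/(2*(3 + (-2)² - 1*(-2))) = 61215/2 + 5*(-31 - (3 + 4 + 2))/(2*(3 + 4 + 2)) = 61215/2 + (5/2)*(-31 - 1*9)/9 = 61215/2 + (5/2)*(⅑)*(-31 - 9) = 61215/2 + (5/2)*(⅑)*(-40) = 61215/2 - 100/9 = 550735/18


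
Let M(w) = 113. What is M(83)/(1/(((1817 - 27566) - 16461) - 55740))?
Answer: -11068350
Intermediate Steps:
M(83)/(1/(((1817 - 27566) - 16461) - 55740)) = 113/(1/(((1817 - 27566) - 16461) - 55740)) = 113/(1/((-25749 - 16461) - 55740)) = 113/(1/(-42210 - 55740)) = 113/(1/(-97950)) = 113/(-1/97950) = 113*(-97950) = -11068350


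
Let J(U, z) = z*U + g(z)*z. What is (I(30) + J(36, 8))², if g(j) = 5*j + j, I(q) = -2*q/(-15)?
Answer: 456976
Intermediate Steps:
I(q) = 2*q/15 (I(q) = -2*q*(-1/15) = 2*q/15)
g(j) = 6*j
J(U, z) = 6*z² + U*z (J(U, z) = z*U + (6*z)*z = U*z + 6*z² = 6*z² + U*z)
(I(30) + J(36, 8))² = ((2/15)*30 + 8*(36 + 6*8))² = (4 + 8*(36 + 48))² = (4 + 8*84)² = (4 + 672)² = 676² = 456976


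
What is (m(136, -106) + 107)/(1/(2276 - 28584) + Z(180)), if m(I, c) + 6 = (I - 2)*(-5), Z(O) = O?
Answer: -14969252/4735439 ≈ -3.1611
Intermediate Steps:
m(I, c) = 4 - 5*I (m(I, c) = -6 + (I - 2)*(-5) = -6 + (-2 + I)*(-5) = -6 + (10 - 5*I) = 4 - 5*I)
(m(136, -106) + 107)/(1/(2276 - 28584) + Z(180)) = ((4 - 5*136) + 107)/(1/(2276 - 28584) + 180) = ((4 - 680) + 107)/(1/(-26308) + 180) = (-676 + 107)/(-1/26308 + 180) = -569/4735439/26308 = -569*26308/4735439 = -14969252/4735439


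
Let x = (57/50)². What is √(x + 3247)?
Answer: √8120749/50 ≈ 56.994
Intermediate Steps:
x = 3249/2500 (x = (57*(1/50))² = (57/50)² = 3249/2500 ≈ 1.2996)
√(x + 3247) = √(3249/2500 + 3247) = √(8120749/2500) = √8120749/50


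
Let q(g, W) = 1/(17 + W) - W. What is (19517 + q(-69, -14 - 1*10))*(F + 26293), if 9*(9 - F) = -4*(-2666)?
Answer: 30921022444/63 ≈ 4.9081e+8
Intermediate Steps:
F = -10583/9 (F = 9 - (-4)*(-2666)/9 = 9 - 1/9*10664 = 9 - 10664/9 = -10583/9 ≈ -1175.9)
(19517 + q(-69, -14 - 1*10))*(F + 26293) = (19517 + (1 - (-14 - 1*10)**2 - 17*(-14 - 1*10))/(17 + (-14 - 1*10)))*(-10583/9 + 26293) = (19517 + (1 - (-14 - 10)**2 - 17*(-14 - 10))/(17 + (-14 - 10)))*(226054/9) = (19517 + (1 - 1*(-24)**2 - 17*(-24))/(17 - 24))*(226054/9) = (19517 + (1 - 1*576 + 408)/(-7))*(226054/9) = (19517 - (1 - 576 + 408)/7)*(226054/9) = (19517 - 1/7*(-167))*(226054/9) = (19517 + 167/7)*(226054/9) = (136786/7)*(226054/9) = 30921022444/63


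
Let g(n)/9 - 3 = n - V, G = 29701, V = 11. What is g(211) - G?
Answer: -27874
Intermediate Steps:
g(n) = -72 + 9*n (g(n) = 27 + 9*(n - 1*11) = 27 + 9*(n - 11) = 27 + 9*(-11 + n) = 27 + (-99 + 9*n) = -72 + 9*n)
g(211) - G = (-72 + 9*211) - 1*29701 = (-72 + 1899) - 29701 = 1827 - 29701 = -27874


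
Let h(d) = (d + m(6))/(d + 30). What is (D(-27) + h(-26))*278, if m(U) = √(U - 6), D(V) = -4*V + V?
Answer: 20711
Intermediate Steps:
D(V) = -3*V
m(U) = √(-6 + U)
h(d) = d/(30 + d) (h(d) = (d + √(-6 + 6))/(d + 30) = (d + √0)/(30 + d) = (d + 0)/(30 + d) = d/(30 + d))
(D(-27) + h(-26))*278 = (-3*(-27) - 26/(30 - 26))*278 = (81 - 26/4)*278 = (81 - 26*¼)*278 = (81 - 13/2)*278 = (149/2)*278 = 20711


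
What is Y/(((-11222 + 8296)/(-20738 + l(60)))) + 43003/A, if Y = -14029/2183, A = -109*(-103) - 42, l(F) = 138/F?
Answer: -5958098683913/142887435460 ≈ -41.698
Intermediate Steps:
A = 11185 (A = 11227 - 42 = 11185)
Y = -14029/2183 (Y = -14029*1/2183 = -14029/2183 ≈ -6.4265)
Y/(((-11222 + 8296)/(-20738 + l(60)))) + 43003/A = -14029*(-20738 + 138/60)/(-11222 + 8296)/2183 + 43003/11185 = -14029/(2183*((-2926/(-20738 + 138*(1/60))))) + 43003*(1/11185) = -14029/(2183*((-2926/(-20738 + 23/10)))) + 43003/11185 = -14029/(2183*((-2926/(-207357/10)))) + 43003/11185 = -14029/(2183*((-2926*(-10/207357)))) + 43003/11185 = -14029/(2183*29260/207357) + 43003/11185 = -14029/2183*207357/29260 + 43003/11185 = -2909011353/63874580 + 43003/11185 = -5958098683913/142887435460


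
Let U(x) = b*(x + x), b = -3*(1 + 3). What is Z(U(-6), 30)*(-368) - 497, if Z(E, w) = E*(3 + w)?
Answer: -1749233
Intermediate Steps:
b = -12 (b = -3*4 = -12)
U(x) = -24*x (U(x) = -12*(x + x) = -24*x)
Z(U(-6), 30)*(-368) - 497 = ((-24*(-6))*(3 + 30))*(-368) - 497 = (144*33)*(-368) - 497 = 4752*(-368) - 497 = -1748736 - 497 = -1749233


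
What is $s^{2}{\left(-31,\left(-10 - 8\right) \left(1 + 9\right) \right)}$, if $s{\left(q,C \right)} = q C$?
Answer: $31136400$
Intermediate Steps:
$s{\left(q,C \right)} = C q$
$s^{2}{\left(-31,\left(-10 - 8\right) \left(1 + 9\right) \right)} = \left(\left(-10 - 8\right) \left(1 + 9\right) \left(-31\right)\right)^{2} = \left(\left(-18\right) 10 \left(-31\right)\right)^{2} = \left(\left(-180\right) \left(-31\right)\right)^{2} = 5580^{2} = 31136400$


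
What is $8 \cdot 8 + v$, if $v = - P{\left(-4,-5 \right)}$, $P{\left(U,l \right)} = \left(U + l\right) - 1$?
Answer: $74$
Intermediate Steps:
$P{\left(U,l \right)} = -1 + U + l$
$v = 10$ ($v = - (-1 - 4 - 5) = \left(-1\right) \left(-10\right) = 10$)
$8 \cdot 8 + v = 8 \cdot 8 + 10 = 64 + 10 = 74$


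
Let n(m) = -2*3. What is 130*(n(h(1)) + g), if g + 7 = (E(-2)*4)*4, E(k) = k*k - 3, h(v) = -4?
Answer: 390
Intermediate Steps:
E(k) = -3 + k**2 (E(k) = k**2 - 3 = -3 + k**2)
g = 9 (g = -7 + ((-3 + (-2)**2)*4)*4 = -7 + ((-3 + 4)*4)*4 = -7 + (1*4)*4 = -7 + 4*4 = -7 + 16 = 9)
n(m) = -6
130*(n(h(1)) + g) = 130*(-6 + 9) = 130*3 = 390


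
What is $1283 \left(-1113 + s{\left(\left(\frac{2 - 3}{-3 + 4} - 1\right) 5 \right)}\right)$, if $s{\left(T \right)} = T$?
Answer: $-1440809$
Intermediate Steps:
$1283 \left(-1113 + s{\left(\left(\frac{2 - 3}{-3 + 4} - 1\right) 5 \right)}\right) = 1283 \left(-1113 + \left(\frac{2 - 3}{-3 + 4} - 1\right) 5\right) = 1283 \left(-1113 + \left(- 1^{-1} - 1\right) 5\right) = 1283 \left(-1113 + \left(\left(-1\right) 1 - 1\right) 5\right) = 1283 \left(-1113 + \left(-1 - 1\right) 5\right) = 1283 \left(-1113 - 10\right) = 1283 \left(-1123\right) = -1440809$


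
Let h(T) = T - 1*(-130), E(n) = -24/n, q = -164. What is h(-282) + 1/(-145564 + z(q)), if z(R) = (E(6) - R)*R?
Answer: -26114209/171804 ≈ -152.00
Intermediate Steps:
h(T) = 130 + T (h(T) = T + 130 = 130 + T)
z(R) = R*(-4 - R) (z(R) = (-24/6 - R)*R = (-24*⅙ - R)*R = (-4 - R)*R = R*(-4 - R))
h(-282) + 1/(-145564 + z(q)) = (130 - 282) + 1/(-145564 - 1*(-164)*(4 - 164)) = -152 + 1/(-145564 - 1*(-164)*(-160)) = -152 + 1/(-145564 - 26240) = -152 + 1/(-171804) = -152 - 1/171804 = -26114209/171804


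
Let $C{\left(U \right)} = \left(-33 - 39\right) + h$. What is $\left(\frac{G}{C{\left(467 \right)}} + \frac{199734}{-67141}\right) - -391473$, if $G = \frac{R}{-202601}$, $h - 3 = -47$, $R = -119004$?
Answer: $\frac{154427946339176520}{394482178489} \approx 3.9147 \cdot 10^{5}$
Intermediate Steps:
$h = -44$ ($h = 3 - 47 = -44$)
$C{\left(U \right)} = -116$ ($C{\left(U \right)} = \left(-33 - 39\right) - 44 = -72 - 44 = -116$)
$G = \frac{119004}{202601}$ ($G = - \frac{119004}{-202601} = \left(-119004\right) \left(- \frac{1}{202601}\right) = \frac{119004}{202601} \approx 0.58738$)
$\left(\frac{G}{C{\left(467 \right)}} + \frac{199734}{-67141}\right) - -391473 = \left(\frac{119004}{202601 \left(-116\right)} + \frac{199734}{-67141}\right) - -391473 = \left(\frac{119004}{202601} \left(- \frac{1}{116}\right) + 199734 \left(- \frac{1}{67141}\right)\right) + 391473 = \left(- \frac{29751}{5875429} - \frac{199734}{67141}\right) + 391473 = - \frac{1175520447777}{394482178489} + 391473 = \frac{154427946339176520}{394482178489}$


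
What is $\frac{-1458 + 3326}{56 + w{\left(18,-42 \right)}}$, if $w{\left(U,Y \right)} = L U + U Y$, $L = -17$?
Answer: $- \frac{934}{503} \approx -1.8569$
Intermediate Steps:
$w{\left(U,Y \right)} = - 17 U + U Y$
$\frac{-1458 + 3326}{56 + w{\left(18,-42 \right)}} = \frac{-1458 + 3326}{56 + 18 \left(-17 - 42\right)} = \frac{1868}{56 + 18 \left(-59\right)} = \frac{1868}{56 - 1062} = \frac{1868}{-1006} = 1868 \left(- \frac{1}{1006}\right) = - \frac{934}{503}$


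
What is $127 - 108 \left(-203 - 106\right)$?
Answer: $33499$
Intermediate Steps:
$127 - 108 \left(-203 - 106\right) = 127 - -33372 = 127 + 33372 = 33499$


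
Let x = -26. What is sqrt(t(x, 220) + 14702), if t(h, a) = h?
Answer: 2*sqrt(3669) ≈ 121.14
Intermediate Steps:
sqrt(t(x, 220) + 14702) = sqrt(-26 + 14702) = sqrt(14676) = 2*sqrt(3669)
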